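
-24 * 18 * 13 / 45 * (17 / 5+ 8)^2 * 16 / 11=-32438016 / 1375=-23591.28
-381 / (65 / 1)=-381 / 65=-5.86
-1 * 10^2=-100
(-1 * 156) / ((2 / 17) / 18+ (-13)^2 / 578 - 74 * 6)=0.35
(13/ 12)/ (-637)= -0.00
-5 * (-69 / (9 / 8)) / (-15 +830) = 184 / 489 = 0.38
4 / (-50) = -2 / 25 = -0.08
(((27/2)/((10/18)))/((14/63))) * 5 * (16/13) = 8748/13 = 672.92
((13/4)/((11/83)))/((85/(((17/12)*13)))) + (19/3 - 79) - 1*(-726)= 579609/880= 658.65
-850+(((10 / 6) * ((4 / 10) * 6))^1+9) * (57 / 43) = -35809 / 43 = -832.77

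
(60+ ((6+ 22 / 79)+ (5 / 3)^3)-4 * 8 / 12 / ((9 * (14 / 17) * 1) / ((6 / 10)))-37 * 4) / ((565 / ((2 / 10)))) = -5771411 / 210900375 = -0.03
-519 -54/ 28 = -7293/ 14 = -520.93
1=1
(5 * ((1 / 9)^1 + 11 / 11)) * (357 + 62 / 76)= 339925 / 171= 1987.87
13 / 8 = 1.62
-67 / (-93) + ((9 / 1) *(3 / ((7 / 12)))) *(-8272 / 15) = -83081623 / 3255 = -25524.31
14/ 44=7/ 22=0.32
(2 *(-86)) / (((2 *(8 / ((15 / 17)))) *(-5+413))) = -215 / 9248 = -0.02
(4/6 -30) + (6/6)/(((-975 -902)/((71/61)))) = -10075949/343491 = -29.33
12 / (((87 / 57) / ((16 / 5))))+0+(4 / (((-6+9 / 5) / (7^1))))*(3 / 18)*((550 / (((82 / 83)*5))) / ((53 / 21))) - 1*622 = -610502048 / 945255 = -645.86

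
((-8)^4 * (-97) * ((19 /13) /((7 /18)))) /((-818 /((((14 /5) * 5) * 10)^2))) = 190232985600 /5317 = 35778255.71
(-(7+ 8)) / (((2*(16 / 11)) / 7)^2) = -86.85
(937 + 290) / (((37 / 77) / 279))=712422.73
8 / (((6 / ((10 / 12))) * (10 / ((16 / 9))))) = 16 / 81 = 0.20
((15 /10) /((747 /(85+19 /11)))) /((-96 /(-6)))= 159 /14608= 0.01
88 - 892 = -804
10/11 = 0.91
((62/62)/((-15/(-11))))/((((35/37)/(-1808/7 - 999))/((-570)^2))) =-15517254324/49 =-316678659.67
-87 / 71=-1.23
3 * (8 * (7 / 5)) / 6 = 28 / 5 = 5.60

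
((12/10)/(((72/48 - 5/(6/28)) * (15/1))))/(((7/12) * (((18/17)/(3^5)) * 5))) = -33048/114625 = -0.29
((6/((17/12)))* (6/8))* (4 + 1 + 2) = 22.24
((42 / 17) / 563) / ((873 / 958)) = 13412 / 2785161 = 0.00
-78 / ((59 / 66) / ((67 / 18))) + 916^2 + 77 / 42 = 296911501 / 354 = 838733.05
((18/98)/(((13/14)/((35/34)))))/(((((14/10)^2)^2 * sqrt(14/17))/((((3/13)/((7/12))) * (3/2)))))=759375 * sqrt(238)/338005577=0.03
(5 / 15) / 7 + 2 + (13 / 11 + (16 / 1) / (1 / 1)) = 4442 / 231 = 19.23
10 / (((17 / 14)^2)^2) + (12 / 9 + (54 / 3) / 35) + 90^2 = 71091150374 / 8769705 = 8106.45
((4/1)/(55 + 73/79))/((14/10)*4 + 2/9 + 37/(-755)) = 1073610/86656861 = 0.01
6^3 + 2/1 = 218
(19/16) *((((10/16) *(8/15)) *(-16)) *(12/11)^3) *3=-32832/1331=-24.67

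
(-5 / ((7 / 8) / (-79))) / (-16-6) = -1580 / 77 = -20.52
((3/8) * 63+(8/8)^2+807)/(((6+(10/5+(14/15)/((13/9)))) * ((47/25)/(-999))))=-10800313875/211312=-51110.75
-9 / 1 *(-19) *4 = 684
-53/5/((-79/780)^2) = -6449040/6241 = -1033.33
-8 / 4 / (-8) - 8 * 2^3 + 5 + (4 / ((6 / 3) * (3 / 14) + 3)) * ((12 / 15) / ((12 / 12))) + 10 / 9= -10207 / 180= -56.71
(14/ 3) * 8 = 112/ 3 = 37.33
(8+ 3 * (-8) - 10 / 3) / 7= -58 / 21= -2.76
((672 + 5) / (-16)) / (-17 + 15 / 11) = 7447 / 2752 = 2.71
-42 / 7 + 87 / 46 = -189 / 46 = -4.11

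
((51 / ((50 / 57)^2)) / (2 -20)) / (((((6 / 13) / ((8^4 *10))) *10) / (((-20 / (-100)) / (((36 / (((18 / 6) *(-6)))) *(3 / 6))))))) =20423936 / 3125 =6535.66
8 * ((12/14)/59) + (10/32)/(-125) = 18787/165200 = 0.11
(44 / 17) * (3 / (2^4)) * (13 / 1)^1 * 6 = 1287 / 34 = 37.85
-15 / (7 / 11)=-165 / 7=-23.57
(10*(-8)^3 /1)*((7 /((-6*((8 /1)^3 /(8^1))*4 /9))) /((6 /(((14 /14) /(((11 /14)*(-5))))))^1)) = -98 /11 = -8.91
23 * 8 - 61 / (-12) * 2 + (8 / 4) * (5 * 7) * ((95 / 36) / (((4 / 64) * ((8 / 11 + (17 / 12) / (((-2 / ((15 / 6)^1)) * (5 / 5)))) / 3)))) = -1444615 / 174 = -8302.39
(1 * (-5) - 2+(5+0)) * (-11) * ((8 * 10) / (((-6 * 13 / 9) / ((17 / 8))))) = -5610 / 13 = -431.54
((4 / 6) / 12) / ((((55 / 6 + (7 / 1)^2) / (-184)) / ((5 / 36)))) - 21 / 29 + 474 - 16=124951733 / 273267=457.25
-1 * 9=-9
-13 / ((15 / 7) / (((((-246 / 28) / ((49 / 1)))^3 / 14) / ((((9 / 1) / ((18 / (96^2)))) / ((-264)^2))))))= 975714597 / 25826308480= 0.04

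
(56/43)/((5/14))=784/215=3.65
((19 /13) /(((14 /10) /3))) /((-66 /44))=-190 /91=-2.09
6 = 6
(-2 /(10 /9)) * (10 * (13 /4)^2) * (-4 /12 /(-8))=-507 /64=-7.92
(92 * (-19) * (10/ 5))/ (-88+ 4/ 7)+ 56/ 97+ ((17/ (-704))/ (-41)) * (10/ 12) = 34753484687/ 856741248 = 40.56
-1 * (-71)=71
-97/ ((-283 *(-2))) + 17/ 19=7779/ 10754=0.72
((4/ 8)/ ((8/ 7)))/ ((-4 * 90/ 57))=-133/ 1920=-0.07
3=3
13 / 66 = 0.20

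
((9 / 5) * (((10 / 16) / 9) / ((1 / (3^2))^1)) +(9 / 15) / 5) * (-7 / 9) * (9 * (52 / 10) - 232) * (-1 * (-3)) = 269003 / 500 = 538.01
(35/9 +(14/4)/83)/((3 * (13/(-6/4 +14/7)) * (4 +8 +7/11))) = 64603/16197948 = 0.00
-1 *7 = -7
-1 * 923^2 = -851929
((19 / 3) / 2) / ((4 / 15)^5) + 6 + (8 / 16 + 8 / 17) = 82002063 / 34816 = 2355.30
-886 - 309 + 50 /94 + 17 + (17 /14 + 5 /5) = -773317 /658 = -1175.25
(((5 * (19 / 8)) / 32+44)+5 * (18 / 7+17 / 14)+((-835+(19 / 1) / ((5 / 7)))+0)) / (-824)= 6676099 / 7383040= 0.90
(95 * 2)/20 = 19/2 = 9.50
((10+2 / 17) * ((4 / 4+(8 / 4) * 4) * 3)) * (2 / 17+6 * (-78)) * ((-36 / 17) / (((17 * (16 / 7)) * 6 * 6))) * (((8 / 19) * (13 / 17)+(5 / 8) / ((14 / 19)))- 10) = -1474889328819 / 863273056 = -1708.49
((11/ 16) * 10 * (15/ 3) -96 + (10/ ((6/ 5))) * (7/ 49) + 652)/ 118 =99383/ 19824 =5.01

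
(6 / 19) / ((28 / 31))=93 / 266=0.35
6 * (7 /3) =14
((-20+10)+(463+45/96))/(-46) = -14511/1472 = -9.86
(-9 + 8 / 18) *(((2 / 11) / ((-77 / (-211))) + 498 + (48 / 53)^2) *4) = -4751959760 / 278091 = -17087.79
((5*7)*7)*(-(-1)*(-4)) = -980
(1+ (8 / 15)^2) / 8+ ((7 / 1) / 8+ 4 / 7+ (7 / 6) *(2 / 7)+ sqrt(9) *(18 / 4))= 48637 / 3150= 15.44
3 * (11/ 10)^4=43923/ 10000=4.39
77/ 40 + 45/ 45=117/ 40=2.92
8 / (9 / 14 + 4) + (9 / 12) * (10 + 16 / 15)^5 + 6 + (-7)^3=408556956247 / 3290625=124157.86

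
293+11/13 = 3820/13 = 293.85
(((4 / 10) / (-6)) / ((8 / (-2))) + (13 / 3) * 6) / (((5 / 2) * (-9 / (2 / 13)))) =-1561 / 8775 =-0.18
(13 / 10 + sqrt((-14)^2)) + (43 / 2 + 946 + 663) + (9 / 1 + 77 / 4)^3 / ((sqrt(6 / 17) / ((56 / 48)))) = 8229 / 5 + 10100279 * sqrt(102) / 2304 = 45920.03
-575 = -575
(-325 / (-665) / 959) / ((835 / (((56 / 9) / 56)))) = 13 / 191703141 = 0.00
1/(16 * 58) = 1/928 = 0.00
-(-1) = 1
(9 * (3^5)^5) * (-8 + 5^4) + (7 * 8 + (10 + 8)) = 4704993648237053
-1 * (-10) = 10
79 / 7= 11.29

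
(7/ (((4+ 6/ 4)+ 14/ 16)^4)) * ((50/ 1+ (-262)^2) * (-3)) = -656531456/ 751689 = -873.41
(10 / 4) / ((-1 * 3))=-5 / 6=-0.83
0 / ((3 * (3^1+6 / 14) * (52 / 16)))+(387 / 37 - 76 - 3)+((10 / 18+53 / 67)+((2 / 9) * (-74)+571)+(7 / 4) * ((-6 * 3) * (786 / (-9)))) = 72251086 / 22311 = 3238.36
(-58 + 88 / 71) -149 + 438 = 16489 / 71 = 232.24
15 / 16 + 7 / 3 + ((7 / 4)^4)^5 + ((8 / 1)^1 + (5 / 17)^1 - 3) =4069885861601119955 / 56075093016576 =72579.21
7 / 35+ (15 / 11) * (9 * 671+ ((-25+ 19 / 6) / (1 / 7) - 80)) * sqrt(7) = 1 / 5+ 15835 * sqrt(7) / 2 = 20947.94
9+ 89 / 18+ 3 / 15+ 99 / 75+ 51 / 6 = 5392 / 225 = 23.96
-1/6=-0.17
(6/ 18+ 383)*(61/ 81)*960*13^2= 3793712000/ 81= 46835950.62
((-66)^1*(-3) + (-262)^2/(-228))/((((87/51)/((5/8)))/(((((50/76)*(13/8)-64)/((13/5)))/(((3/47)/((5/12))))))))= 5966.51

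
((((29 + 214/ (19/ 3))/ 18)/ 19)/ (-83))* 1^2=-1193/ 539334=-0.00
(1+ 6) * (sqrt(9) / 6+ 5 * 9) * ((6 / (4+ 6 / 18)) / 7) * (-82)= -5166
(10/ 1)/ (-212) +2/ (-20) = -39/ 265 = -0.15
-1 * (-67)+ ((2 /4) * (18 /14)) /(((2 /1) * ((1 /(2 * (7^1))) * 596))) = 79873 /1192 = 67.01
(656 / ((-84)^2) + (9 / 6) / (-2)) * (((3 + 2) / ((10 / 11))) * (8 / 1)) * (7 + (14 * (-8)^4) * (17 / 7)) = -1775565979 / 441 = -4026226.71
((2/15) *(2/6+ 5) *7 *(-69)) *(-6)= 10304/5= 2060.80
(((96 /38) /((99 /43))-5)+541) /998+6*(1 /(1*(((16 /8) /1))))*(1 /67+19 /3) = 410507408 /20962491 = 19.58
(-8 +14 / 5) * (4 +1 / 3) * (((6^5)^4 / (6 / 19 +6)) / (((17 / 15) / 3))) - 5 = -2934981187760554409 / 85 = -34529190444241816.58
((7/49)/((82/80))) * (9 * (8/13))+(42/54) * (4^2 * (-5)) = -2063440/33579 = -61.45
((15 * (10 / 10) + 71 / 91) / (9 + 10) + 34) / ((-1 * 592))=-30111 / 511784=-0.06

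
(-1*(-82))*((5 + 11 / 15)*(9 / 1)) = 21156 / 5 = 4231.20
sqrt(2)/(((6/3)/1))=sqrt(2)/2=0.71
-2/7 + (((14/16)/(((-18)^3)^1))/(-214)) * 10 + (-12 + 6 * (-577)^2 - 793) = 69777769609397/34945344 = 1996768.71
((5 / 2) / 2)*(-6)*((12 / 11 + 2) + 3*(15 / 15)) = -1005 / 22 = -45.68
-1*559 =-559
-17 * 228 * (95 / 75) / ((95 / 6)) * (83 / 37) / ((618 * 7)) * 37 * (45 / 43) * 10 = -1930248 / 31003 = -62.26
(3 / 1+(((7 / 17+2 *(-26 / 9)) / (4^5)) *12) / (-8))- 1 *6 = -312523 / 104448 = -2.99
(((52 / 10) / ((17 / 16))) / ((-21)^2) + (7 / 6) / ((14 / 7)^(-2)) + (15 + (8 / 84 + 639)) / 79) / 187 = 38371094 / 553765905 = 0.07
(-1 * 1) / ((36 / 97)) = -97 / 36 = -2.69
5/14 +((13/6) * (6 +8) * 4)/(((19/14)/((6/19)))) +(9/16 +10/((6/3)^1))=1380847/40432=34.15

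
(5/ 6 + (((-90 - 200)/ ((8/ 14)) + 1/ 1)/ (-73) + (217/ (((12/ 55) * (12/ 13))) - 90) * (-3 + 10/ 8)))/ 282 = -72334861/ 11857536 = -6.10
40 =40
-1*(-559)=559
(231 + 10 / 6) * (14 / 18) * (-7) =-34202 / 27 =-1266.74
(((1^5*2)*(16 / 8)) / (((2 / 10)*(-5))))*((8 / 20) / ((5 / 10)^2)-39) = 149.60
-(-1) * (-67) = -67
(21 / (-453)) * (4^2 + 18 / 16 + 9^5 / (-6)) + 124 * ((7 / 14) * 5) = 765.43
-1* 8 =-8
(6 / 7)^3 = 216 / 343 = 0.63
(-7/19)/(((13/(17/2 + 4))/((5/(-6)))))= 0.30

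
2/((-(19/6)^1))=-12/19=-0.63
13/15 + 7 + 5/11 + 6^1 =2363/165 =14.32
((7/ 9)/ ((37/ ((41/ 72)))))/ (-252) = -41/ 863136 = -0.00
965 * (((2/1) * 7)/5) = 2702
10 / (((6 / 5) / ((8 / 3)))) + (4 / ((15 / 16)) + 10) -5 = 1417 / 45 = 31.49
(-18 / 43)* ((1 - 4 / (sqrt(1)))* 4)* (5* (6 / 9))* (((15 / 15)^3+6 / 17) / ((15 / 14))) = 15456 / 731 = 21.14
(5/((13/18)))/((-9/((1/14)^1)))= -5/91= -0.05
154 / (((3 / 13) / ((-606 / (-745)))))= 404404 / 745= 542.82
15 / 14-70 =-965 / 14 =-68.93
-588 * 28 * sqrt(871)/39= -5488 * sqrt(871)/13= -12458.90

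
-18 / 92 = -9 / 46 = -0.20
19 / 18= 1.06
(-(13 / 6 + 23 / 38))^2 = 24964 / 3249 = 7.68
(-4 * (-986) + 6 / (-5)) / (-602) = -9857 / 1505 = -6.55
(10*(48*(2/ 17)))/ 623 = 960/ 10591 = 0.09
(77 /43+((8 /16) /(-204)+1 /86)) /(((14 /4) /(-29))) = -130819 /8772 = -14.91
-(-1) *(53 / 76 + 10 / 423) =23179 / 32148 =0.72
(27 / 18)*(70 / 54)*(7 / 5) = 49 / 18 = 2.72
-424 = -424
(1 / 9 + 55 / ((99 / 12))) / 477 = 61 / 4293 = 0.01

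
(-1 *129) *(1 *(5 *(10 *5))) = -32250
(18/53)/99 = 2/583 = 0.00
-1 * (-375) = 375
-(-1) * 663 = 663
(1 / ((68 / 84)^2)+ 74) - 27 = 14024 / 289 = 48.53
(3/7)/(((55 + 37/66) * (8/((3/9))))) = 33/102676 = 0.00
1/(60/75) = 5/4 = 1.25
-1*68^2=-4624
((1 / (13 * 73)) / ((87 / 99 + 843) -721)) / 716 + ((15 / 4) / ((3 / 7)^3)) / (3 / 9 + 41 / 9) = 1181338143527 / 121233535280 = 9.74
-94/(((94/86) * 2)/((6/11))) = -258/11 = -23.45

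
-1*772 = -772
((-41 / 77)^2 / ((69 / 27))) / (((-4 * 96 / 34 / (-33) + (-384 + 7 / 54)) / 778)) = -10805192316 / 48011932199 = -0.23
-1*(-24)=24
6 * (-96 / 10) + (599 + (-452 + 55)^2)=790752 / 5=158150.40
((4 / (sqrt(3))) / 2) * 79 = 158 * sqrt(3) / 3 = 91.22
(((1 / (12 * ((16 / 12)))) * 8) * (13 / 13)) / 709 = 1 / 1418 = 0.00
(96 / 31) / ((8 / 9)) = 108 / 31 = 3.48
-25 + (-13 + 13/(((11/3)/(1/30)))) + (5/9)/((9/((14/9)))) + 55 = 1380407/80190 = 17.21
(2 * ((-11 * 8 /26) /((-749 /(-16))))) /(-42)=704 /204477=0.00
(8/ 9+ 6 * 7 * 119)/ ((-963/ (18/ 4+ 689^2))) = -21357900245/ 8667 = -2464278.33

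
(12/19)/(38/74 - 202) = -148/47215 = -0.00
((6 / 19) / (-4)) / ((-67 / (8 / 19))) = 0.00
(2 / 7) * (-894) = -1788 / 7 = -255.43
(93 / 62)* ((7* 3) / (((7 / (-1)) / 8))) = -36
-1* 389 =-389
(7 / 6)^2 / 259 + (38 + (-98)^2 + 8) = 12853807 / 1332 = 9650.01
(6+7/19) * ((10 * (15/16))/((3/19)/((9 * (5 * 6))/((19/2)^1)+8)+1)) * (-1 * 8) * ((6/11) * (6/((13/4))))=-16441920/34333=-478.90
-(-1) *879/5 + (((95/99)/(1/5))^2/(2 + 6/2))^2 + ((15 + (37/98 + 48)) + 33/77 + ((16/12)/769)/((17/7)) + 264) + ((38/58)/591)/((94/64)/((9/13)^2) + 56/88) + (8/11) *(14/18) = 194878825614291075933142301/370935824333757210775170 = 525.37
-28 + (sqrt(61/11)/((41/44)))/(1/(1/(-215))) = -28 - 4 * sqrt(671)/8815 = -28.01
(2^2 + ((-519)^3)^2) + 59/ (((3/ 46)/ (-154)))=19543581178953566.33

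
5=5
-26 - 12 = -38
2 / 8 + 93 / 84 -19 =-247 / 14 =-17.64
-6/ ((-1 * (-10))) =-3/ 5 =-0.60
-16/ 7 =-2.29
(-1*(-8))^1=8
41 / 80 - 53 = -4199 / 80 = -52.49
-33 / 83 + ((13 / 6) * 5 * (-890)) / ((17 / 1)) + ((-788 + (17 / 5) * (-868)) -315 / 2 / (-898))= -163703147593 / 38012340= -4306.58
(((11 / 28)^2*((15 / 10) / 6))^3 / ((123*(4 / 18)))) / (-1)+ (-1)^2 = 2528955000709 / 2528960315392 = 1.00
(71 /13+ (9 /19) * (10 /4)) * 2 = 3283 /247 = 13.29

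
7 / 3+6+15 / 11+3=419 / 33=12.70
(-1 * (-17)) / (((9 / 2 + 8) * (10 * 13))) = 17 / 1625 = 0.01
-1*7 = -7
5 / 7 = 0.71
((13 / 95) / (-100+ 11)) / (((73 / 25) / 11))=-715 / 123443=-0.01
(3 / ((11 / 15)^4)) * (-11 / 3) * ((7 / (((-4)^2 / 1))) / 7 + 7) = -268.62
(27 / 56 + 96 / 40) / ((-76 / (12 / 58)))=-0.01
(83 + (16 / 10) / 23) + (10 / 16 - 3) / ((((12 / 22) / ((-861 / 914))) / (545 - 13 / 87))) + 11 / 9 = 2319.10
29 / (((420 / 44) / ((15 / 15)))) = 319 / 105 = 3.04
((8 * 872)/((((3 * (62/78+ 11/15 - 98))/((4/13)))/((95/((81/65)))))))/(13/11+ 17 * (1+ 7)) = -2369224000/574842987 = -4.12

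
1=1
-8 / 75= -0.11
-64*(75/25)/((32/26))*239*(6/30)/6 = -6214/5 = -1242.80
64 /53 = 1.21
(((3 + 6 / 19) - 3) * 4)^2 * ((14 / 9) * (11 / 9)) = 9856 / 3249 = 3.03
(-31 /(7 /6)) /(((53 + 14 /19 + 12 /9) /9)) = -95418 /21973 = -4.34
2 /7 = 0.29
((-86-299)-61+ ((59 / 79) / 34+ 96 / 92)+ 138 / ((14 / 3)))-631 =-452495549 / 432446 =-1046.36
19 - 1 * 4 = 15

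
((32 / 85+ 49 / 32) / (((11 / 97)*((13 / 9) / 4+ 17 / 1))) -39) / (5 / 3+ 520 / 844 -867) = 112544236899 / 2558936050000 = 0.04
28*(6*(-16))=-2688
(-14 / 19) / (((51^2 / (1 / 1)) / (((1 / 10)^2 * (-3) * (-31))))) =-217 / 823650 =-0.00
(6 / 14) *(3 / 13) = 9 / 91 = 0.10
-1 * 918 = -918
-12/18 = -2/3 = -0.67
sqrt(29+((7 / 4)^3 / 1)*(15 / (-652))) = sqrt(196409621) / 2608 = 5.37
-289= -289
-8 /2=-4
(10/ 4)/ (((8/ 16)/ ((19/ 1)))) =95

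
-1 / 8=-0.12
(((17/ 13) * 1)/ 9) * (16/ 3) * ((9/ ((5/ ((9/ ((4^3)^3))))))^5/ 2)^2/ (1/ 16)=7654826400146955171/ 3039923405648278069863664452049868680884339689390080000000000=0.00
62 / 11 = 5.64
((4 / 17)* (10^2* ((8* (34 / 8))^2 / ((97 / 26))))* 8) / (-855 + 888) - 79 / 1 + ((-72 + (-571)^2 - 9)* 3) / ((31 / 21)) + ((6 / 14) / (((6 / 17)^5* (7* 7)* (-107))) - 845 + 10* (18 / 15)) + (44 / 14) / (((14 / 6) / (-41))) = 2086923240615807227 / 3146581668384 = 663235.05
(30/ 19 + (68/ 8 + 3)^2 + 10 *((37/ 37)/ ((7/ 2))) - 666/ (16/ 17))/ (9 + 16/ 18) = -57.74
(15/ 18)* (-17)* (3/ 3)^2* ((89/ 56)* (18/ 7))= -22695/ 392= -57.90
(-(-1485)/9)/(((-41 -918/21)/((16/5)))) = -3696/593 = -6.23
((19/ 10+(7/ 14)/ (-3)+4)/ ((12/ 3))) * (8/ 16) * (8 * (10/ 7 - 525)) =-63038/ 21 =-3001.81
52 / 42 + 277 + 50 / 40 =23477 / 84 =279.49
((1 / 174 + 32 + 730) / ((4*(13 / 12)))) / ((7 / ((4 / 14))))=132589 / 18473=7.18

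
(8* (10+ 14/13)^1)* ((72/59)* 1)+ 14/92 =3820793/35282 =108.29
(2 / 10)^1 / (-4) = -1 / 20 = -0.05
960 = 960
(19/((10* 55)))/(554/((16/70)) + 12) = 38/2679325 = 0.00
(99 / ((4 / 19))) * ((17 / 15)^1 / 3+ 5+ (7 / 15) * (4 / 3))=5643 / 2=2821.50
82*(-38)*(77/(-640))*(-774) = -23213421/80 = -290167.76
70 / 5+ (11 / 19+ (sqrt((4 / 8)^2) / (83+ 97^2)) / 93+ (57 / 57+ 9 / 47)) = 24863706389 / 1576602216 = 15.77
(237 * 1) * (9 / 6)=711 / 2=355.50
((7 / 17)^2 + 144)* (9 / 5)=74997 / 289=259.51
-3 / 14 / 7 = -3 / 98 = -0.03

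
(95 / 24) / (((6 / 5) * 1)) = 3.30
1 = 1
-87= -87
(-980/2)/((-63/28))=1960/9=217.78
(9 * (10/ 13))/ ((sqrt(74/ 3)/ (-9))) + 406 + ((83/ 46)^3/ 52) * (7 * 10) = 1047491361/ 2530736-405 * sqrt(222)/ 481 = 401.36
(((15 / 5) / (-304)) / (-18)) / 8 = 1 / 14592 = 0.00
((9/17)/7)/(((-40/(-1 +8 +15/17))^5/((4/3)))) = -4050375321/135170386400000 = -0.00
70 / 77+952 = 10482 / 11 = 952.91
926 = 926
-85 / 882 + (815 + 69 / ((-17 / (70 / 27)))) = 4020295 / 4998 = 804.38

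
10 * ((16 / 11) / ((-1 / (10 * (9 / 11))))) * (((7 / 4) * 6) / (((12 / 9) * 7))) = -133.88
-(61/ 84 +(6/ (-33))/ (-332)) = -0.73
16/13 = 1.23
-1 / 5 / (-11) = 1 / 55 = 0.02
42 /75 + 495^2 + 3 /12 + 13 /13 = 24502681 /100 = 245026.81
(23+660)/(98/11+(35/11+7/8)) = 60104/1141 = 52.68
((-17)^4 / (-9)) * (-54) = 501126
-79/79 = -1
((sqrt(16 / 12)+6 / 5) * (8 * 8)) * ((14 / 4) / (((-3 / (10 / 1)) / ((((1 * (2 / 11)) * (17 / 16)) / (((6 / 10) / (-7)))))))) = 333200 * sqrt(3) / 297+66640 / 33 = 3962.56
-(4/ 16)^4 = -1/ 256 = -0.00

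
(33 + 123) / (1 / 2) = 312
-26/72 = -13/36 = -0.36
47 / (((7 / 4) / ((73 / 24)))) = 3431 / 42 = 81.69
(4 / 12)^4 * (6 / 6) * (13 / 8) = 13 / 648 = 0.02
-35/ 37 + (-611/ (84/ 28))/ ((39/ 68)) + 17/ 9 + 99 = -84971/ 333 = -255.17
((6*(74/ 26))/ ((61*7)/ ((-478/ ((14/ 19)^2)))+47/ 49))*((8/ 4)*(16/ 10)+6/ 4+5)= 45519333657/ 130302835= 349.33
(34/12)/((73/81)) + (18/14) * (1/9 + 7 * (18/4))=22375/511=43.79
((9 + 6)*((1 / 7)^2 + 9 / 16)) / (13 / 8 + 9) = 1371 / 1666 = 0.82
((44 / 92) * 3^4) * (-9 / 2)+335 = 7391 / 46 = 160.67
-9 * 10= -90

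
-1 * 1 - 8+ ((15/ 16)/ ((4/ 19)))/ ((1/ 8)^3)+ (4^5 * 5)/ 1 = 7391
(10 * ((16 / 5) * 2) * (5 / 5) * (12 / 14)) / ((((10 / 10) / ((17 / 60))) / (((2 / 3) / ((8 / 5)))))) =136 / 21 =6.48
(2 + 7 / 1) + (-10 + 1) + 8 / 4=2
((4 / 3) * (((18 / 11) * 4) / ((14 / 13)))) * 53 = 33072 / 77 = 429.51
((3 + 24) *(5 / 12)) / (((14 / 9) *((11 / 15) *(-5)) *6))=-0.33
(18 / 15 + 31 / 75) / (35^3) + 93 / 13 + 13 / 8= 2935878209 / 334425000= 8.78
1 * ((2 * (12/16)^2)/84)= 3/224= 0.01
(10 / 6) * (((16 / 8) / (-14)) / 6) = -5 / 126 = -0.04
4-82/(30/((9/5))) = -23/25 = -0.92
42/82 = 21/41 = 0.51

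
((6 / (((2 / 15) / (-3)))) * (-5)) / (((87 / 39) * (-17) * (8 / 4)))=-8775 / 986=-8.90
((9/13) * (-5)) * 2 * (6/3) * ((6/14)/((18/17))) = -510/91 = -5.60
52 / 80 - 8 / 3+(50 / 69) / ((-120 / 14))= -8699 / 4140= -2.10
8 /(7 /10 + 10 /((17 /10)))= 1.22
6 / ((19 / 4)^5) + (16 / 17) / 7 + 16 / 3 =4835538656 / 883967343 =5.47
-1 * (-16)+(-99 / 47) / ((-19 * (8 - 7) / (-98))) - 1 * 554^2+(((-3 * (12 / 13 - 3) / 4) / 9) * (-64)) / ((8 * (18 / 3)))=-3562930905 / 11609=-306911.10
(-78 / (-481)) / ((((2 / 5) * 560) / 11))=33 / 4144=0.01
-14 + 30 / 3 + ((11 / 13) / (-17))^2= -195243 / 48841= -4.00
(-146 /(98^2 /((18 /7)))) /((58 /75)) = -49275 /974806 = -0.05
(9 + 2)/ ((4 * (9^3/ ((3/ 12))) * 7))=11/ 81648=0.00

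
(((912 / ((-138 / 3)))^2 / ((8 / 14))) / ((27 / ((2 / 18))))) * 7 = 283024 / 14283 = 19.82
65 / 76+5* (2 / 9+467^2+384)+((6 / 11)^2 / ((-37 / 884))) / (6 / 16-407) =1092366.98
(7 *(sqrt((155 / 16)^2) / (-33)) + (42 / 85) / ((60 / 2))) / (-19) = 457429 / 4263600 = 0.11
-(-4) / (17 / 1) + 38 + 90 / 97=64580 / 1649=39.16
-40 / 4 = -10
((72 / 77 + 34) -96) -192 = -19486 / 77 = -253.06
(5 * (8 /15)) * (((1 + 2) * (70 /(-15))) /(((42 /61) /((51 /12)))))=-2074 /9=-230.44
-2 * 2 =-4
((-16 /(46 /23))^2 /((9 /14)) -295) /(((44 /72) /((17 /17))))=-3518 /11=-319.82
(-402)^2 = 161604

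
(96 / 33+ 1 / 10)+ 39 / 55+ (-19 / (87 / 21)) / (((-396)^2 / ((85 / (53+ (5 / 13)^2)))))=759375505531 / 204235590240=3.72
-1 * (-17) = 17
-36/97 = -0.37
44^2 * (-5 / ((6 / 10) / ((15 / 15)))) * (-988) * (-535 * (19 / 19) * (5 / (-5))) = 25583272000 / 3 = 8527757333.33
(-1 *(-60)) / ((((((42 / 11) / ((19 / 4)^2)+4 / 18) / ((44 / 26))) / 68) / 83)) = 26625840912 / 18187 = 1464004.01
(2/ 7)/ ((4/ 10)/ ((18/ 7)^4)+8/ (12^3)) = 32805/ 1582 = 20.74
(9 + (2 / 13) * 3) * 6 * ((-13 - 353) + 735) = 272322 / 13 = 20947.85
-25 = -25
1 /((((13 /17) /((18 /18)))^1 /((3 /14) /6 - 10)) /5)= -23715 /364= -65.15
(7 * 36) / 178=1.42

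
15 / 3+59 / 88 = 499 / 88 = 5.67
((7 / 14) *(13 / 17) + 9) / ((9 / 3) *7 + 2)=0.41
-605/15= -121/3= -40.33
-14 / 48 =-7 / 24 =-0.29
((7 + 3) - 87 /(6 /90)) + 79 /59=-76326 /59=-1293.66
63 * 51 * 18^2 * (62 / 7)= 9220392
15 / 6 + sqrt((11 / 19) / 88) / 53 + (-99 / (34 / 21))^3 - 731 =-9014572003 / 39304 + sqrt(38) / 4028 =-229355.08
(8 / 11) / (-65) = -8 / 715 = -0.01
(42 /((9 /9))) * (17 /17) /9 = 14 /3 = 4.67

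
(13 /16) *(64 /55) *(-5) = -4.73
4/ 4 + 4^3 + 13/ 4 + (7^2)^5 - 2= 1129901261/ 4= 282475315.25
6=6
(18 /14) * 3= 27 /7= 3.86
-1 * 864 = -864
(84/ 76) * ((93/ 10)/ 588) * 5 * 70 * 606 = 140895/ 38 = 3707.76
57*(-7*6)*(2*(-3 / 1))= 14364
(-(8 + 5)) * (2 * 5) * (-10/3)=1300/3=433.33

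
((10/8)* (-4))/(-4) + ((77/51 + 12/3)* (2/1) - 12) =55/204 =0.27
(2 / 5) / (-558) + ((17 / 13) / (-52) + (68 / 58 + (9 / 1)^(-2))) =285236689 / 246128220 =1.16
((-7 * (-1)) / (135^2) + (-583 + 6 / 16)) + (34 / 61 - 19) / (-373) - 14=-1979070958357 / 3317387400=-596.58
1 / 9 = 0.11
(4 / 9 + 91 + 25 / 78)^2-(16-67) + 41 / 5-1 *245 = 2254580321 / 273780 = 8235.01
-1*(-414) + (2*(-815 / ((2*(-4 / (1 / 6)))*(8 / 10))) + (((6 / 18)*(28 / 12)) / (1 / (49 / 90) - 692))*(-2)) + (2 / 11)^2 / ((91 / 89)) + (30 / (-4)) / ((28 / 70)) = 23471776921631 / 53621279712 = 437.73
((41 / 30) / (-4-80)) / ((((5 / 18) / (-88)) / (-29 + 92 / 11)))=-18614 / 175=-106.37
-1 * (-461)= 461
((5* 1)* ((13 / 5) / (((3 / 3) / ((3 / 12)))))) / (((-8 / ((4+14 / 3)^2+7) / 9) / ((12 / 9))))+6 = -9463 / 24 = -394.29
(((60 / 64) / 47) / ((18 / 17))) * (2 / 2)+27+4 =139957 / 4512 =31.02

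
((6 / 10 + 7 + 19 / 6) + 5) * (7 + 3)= 473 / 3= 157.67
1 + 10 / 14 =12 / 7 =1.71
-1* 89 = -89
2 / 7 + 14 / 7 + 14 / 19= 402 / 133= 3.02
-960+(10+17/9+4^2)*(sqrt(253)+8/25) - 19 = -218267/225+251*sqrt(253)/9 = -526.48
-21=-21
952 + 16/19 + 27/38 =36235/38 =953.55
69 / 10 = 6.90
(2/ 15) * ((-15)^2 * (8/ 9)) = 80/ 3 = 26.67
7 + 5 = 12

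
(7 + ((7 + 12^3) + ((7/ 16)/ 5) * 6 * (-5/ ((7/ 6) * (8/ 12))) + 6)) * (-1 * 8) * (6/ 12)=-13957/ 2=-6978.50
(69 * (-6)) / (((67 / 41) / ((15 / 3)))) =-84870 / 67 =-1266.72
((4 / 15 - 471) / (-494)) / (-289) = -7061 / 2141490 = -0.00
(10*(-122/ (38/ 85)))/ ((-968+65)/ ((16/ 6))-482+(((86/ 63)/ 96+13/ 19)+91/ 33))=1724738400/ 516463879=3.34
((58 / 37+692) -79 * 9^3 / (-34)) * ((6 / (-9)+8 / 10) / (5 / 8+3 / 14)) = 11212600 / 29563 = 379.28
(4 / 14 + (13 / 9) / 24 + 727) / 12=1099747 / 18144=60.61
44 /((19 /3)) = 132 /19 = 6.95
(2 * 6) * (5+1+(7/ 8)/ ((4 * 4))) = 2325/ 32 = 72.66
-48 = -48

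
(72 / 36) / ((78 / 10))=10 / 39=0.26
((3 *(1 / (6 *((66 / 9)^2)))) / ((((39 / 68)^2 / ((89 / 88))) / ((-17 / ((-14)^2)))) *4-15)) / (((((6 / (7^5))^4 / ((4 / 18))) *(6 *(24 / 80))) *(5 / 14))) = -244228088891464515048799 / 37026347330016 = -6596062169.32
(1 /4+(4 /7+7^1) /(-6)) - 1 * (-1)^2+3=83 /84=0.99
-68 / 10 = -34 / 5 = -6.80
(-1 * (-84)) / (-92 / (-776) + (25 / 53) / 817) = 235211032 / 333591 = 705.09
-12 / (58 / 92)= -552 / 29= -19.03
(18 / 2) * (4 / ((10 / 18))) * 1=324 / 5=64.80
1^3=1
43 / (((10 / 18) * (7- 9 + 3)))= 387 / 5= 77.40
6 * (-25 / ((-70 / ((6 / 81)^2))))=20 / 1701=0.01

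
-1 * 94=-94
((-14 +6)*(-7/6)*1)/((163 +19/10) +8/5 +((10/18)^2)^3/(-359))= 3561363288/63532145977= 0.06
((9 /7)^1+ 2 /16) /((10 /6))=237 /280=0.85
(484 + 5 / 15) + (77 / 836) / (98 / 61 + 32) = 226378681 / 467400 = 484.34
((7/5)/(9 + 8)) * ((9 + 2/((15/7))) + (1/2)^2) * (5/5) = 4277/5100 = 0.84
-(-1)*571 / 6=571 / 6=95.17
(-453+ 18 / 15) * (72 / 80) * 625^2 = -158835937.50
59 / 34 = 1.74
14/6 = 7/3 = 2.33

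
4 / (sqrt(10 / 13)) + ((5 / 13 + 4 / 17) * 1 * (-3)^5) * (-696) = 2 * sqrt(130) / 5 + 23170536 / 221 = 104848.62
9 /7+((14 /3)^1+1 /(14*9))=751 /126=5.96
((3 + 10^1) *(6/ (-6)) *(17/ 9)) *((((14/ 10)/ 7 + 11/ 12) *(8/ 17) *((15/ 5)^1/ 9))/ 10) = -871/ 2025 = -0.43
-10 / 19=-0.53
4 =4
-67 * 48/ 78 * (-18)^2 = -173664/ 13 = -13358.77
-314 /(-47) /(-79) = -314 /3713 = -0.08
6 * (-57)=-342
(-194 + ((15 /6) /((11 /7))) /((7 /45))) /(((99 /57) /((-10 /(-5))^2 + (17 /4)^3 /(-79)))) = -1176145087 /3670656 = -320.42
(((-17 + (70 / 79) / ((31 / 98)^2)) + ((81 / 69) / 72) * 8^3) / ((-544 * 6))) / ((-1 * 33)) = 354559 / 188079908544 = 0.00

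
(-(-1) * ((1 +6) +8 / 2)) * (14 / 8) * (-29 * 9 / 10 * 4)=-20097 / 10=-2009.70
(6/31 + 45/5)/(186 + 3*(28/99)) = 9405/191146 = 0.05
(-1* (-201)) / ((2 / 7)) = 1407 / 2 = 703.50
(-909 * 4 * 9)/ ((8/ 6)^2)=-73629/ 4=-18407.25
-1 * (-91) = 91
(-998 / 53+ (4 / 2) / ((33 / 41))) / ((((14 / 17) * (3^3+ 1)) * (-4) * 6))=17357 / 587664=0.03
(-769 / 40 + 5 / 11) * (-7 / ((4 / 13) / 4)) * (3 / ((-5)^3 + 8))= -19271 / 440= -43.80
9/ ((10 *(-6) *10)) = -0.02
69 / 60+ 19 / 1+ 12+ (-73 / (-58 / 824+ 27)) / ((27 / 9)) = 4160147 / 133140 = 31.25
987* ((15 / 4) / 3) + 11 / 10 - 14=24417 / 20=1220.85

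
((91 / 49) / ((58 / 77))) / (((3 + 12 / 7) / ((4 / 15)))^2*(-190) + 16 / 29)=-28028 / 675037603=-0.00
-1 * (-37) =37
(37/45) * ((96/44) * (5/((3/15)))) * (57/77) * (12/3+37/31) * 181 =117063560/3751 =31208.63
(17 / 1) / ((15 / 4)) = 68 / 15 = 4.53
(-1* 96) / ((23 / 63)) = -6048 / 23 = -262.96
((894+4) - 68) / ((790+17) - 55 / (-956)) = 793480 / 771547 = 1.03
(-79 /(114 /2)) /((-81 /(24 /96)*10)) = 79 /184680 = 0.00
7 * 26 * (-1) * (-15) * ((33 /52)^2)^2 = 124521705 /281216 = 442.80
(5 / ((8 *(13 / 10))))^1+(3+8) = 597 / 52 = 11.48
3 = 3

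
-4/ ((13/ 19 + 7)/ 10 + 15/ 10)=-760/ 431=-1.76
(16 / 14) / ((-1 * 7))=-8 / 49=-0.16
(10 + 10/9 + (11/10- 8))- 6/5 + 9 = 1081/90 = 12.01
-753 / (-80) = 753 / 80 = 9.41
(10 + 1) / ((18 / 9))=11 / 2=5.50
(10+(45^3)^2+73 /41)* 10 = 3404543911080 /41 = 83037656367.80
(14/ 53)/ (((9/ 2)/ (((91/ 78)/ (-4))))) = -49/ 2862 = -0.02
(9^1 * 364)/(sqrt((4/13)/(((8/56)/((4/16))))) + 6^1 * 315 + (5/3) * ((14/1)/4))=415233000/240296839 - 16848 * sqrt(91)/240296839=1.73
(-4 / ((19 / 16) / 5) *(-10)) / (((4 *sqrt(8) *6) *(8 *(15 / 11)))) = 55 *sqrt(2) / 342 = 0.23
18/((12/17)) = 51/2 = 25.50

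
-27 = -27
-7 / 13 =-0.54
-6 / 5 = -1.20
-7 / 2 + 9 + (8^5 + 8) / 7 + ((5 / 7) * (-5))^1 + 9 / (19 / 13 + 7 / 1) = 1803832 / 385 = 4685.28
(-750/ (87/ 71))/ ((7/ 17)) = -301750/ 203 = -1486.45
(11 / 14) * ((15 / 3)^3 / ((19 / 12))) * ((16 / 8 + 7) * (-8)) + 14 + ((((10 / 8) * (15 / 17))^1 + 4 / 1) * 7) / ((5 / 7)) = -199065521 / 45220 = -4402.16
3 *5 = 15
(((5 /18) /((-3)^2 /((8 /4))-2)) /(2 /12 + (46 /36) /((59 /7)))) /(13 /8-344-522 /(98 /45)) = -23128 /38560899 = -0.00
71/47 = 1.51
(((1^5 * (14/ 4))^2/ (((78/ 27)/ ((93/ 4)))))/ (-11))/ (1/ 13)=-116.51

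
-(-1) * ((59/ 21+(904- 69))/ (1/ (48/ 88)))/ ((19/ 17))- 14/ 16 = 251333/ 616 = 408.01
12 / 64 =3 / 16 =0.19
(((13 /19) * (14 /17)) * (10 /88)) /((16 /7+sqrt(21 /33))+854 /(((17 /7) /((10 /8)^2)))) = 514745980 /4435430736829 - 932960 * sqrt(77) /48789738105119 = 0.00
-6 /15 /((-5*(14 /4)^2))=8 /1225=0.01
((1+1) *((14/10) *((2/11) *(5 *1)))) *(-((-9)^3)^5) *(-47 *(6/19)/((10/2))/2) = -812858189509674252/1045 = -777854726803516.03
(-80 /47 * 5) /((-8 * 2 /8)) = 200 /47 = 4.26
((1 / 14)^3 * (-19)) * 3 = -57 / 2744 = -0.02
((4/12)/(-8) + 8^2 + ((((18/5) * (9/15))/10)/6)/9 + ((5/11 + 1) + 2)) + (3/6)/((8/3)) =4461889/66000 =67.60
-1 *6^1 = -6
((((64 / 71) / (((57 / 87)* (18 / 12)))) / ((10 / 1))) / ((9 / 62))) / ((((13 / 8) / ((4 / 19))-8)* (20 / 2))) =-1841152 / 8195175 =-0.22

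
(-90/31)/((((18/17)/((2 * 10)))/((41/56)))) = -17425/434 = -40.15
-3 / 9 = -1 / 3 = -0.33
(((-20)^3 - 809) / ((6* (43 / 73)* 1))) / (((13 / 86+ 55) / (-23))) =14790311 / 14229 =1039.45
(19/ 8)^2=361/ 64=5.64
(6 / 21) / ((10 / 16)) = 16 / 35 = 0.46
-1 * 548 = -548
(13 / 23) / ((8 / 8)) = 13 / 23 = 0.57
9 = 9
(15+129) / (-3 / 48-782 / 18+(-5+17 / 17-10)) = -20736 / 8281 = -2.50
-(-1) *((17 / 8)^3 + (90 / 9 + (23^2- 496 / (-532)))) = 37420661 / 68096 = 549.53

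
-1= -1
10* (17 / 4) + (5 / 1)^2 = 135 / 2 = 67.50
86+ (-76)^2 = 5862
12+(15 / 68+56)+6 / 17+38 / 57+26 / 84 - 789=-719.45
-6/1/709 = -6/709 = -0.01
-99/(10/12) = -594/5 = -118.80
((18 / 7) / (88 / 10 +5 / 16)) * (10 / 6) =0.47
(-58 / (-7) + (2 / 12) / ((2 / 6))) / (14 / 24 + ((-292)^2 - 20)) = 738 / 7160545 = 0.00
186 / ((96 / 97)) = 187.94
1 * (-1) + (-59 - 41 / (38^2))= -86681 / 1444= -60.03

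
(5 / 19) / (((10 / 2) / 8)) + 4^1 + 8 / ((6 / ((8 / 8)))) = 5.75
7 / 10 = 0.70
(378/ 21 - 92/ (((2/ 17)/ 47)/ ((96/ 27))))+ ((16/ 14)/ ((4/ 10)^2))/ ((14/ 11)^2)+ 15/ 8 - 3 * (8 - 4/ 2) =-3227140027/ 24696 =-130674.60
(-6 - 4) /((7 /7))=-10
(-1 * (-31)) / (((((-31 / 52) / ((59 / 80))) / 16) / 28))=-17180.80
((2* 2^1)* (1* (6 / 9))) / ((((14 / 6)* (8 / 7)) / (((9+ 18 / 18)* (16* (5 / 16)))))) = 50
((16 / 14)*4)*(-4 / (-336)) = 8 / 147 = 0.05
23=23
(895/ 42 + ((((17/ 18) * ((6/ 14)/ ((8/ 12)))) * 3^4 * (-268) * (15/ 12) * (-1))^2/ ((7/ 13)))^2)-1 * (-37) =22957413070292169773790779/ 90354432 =254081759600814819.73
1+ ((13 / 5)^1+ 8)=58 / 5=11.60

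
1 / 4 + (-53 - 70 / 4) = -281 / 4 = -70.25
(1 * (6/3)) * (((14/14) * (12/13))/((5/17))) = 408/65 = 6.28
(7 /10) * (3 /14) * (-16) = -2.40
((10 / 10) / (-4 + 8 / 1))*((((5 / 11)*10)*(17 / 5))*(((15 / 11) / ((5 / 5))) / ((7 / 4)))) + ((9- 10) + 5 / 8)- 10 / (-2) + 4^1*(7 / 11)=68987 / 6776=10.18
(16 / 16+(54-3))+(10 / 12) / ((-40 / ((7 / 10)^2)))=249551 / 4800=51.99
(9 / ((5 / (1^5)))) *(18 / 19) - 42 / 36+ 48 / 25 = 7007 / 2850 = 2.46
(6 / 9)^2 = 4 / 9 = 0.44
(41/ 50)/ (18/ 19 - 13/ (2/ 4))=-779/ 23800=-0.03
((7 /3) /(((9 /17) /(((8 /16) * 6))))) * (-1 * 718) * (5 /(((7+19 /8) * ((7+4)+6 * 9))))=-683536 /8775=-77.90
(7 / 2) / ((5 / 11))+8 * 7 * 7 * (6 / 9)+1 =8101 / 30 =270.03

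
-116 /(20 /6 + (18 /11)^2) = -21054 /1091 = -19.30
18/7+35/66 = 1433/462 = 3.10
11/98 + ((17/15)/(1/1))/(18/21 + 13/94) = 1204303/962850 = 1.25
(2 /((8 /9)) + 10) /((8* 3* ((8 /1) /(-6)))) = -49 /128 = -0.38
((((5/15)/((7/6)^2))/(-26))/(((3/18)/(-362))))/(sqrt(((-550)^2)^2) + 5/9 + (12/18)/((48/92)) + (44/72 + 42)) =29322/433621825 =0.00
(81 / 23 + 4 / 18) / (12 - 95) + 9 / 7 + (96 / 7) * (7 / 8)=1592408 / 120267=13.24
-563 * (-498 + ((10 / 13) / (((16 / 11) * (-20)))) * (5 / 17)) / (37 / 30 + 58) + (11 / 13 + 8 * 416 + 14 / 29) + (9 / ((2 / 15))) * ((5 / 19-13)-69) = 8813178979477 / 3462193072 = 2545.55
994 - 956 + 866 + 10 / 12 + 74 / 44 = 29915 / 33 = 906.52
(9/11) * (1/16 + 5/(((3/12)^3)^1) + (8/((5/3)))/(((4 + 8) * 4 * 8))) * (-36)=-1037043/110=-9427.66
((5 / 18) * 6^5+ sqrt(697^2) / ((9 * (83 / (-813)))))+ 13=1414.42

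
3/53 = 0.06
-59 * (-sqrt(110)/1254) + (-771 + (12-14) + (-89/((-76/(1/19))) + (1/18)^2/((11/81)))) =-3069248/3971 + 59 * sqrt(110)/1254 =-772.42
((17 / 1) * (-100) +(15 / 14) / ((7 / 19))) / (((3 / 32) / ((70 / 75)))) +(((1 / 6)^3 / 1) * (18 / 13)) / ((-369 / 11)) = -6808004813 / 402948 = -16895.49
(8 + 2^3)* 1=16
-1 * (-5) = 5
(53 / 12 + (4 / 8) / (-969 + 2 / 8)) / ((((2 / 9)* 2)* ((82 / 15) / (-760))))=-35115021 / 25420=-1381.39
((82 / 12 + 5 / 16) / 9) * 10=1715 / 216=7.94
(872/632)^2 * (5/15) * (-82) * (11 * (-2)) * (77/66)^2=262558219/168507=1558.14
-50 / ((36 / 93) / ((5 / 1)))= -3875 / 6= -645.83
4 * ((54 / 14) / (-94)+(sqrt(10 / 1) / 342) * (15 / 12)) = -54 / 329+5 * sqrt(10) / 342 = -0.12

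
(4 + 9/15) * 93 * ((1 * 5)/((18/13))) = 9269/6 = 1544.83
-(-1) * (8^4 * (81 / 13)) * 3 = 995328 / 13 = 76563.69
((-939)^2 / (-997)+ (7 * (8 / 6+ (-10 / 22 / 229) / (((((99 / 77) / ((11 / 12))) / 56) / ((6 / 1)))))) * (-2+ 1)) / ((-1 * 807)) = 1829565853 / 1658237319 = 1.10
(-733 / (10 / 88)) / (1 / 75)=-483780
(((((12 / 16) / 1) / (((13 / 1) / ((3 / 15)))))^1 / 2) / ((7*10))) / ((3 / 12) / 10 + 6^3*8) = 3 / 62900110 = 0.00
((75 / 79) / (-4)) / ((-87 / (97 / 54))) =0.00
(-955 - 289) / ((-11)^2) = -1244 / 121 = -10.28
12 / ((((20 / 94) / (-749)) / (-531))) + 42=22431393.60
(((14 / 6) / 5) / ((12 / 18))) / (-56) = -1 / 80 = -0.01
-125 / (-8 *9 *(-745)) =-25 / 10728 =-0.00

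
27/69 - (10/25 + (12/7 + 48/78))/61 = 221229/638365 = 0.35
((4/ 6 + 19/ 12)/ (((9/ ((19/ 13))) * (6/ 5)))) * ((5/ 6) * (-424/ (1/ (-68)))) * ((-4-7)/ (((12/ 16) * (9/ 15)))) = -188309000/ 1053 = -178830.96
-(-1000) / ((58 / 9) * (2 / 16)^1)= 36000 / 29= 1241.38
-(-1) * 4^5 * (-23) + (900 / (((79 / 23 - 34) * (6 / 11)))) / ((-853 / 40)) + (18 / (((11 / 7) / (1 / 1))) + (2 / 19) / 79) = -23538.01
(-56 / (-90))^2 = 784 / 2025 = 0.39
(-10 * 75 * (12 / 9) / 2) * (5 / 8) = -625 / 2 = -312.50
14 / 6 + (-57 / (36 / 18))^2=9775 / 12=814.58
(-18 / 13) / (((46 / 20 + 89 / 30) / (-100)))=26.29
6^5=7776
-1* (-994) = 994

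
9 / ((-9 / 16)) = -16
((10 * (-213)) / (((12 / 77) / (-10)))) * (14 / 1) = 1913450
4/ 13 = 0.31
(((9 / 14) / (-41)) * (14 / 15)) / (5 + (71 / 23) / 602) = -41538 / 14206705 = -0.00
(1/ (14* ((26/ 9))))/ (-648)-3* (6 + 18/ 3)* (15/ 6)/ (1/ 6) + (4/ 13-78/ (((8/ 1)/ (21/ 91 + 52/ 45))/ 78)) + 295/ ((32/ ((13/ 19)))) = -1976477029/ 1244880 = -1587.68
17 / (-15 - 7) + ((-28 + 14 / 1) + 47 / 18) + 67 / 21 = -8.97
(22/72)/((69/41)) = 451/2484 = 0.18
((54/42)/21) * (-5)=-15/49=-0.31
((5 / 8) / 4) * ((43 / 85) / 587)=43 / 319328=0.00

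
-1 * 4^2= -16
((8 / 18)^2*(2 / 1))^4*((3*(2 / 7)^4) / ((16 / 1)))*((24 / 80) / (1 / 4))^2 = 4194304 / 95699238075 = 0.00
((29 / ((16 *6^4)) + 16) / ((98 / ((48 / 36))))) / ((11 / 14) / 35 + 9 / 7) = 1659025 / 9968832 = 0.17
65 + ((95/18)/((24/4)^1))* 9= 875/12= 72.92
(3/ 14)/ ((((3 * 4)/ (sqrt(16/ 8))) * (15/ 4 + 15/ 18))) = 3 * sqrt(2)/ 770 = 0.01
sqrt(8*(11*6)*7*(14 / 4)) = 14*sqrt(66) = 113.74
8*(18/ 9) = 16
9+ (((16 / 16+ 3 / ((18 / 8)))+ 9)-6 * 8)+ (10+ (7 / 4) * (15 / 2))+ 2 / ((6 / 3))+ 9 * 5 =995 / 24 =41.46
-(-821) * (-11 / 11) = -821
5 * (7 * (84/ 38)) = 1470/ 19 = 77.37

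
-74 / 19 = -3.89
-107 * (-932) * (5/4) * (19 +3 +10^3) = 127397410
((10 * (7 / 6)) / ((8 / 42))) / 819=35 / 468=0.07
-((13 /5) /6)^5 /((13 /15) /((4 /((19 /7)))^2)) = -1399489 /36551250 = -0.04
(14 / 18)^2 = 49 / 81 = 0.60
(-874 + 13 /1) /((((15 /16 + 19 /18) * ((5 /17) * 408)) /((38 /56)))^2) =-9747 /1406300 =-0.01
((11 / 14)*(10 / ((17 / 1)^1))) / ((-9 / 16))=-880 / 1071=-0.82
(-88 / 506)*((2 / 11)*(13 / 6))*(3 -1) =-104 / 759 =-0.14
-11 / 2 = -5.50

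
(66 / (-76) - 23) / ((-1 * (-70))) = -907 / 2660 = -0.34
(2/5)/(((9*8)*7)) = 1/1260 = 0.00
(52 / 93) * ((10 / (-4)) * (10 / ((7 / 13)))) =-25.96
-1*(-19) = 19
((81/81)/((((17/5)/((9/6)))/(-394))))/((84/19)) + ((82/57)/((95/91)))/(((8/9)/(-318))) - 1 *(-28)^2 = -1130943201/859180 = -1316.31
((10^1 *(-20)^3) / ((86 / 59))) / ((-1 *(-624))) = -147500 / 1677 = -87.95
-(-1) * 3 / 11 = 3 / 11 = 0.27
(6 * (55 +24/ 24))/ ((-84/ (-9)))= 36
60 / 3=20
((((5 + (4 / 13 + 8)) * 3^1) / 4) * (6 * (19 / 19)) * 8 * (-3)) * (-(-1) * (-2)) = 37368 / 13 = 2874.46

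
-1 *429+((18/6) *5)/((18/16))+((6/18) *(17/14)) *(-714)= -2114/3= -704.67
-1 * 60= -60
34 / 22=17 / 11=1.55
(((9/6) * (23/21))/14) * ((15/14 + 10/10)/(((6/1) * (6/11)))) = 7337/98784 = 0.07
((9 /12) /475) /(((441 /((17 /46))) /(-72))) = -51 /535325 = -0.00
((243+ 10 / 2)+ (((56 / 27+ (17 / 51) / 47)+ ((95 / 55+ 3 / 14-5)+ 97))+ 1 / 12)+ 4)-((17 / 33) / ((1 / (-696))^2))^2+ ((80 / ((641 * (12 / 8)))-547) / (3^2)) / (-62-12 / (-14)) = -4590856930684595813467 / 73720256841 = -62274022465.58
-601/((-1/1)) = 601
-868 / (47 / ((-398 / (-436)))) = -86366 / 5123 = -16.86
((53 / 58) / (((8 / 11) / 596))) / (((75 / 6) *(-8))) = -86867 / 11600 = -7.49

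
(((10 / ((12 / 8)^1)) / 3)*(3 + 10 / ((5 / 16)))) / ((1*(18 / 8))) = 34.57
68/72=17/18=0.94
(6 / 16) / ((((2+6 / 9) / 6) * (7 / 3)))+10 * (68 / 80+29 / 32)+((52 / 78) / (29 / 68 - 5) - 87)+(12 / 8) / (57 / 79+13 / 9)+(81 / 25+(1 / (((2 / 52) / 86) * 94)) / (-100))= -35400589057 / 540244320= -65.53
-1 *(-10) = 10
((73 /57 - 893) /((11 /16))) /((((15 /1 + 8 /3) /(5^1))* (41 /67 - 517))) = 136219040 /191621023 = 0.71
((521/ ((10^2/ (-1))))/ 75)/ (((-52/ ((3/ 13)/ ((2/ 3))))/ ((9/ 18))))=1563/ 6760000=0.00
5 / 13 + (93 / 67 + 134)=118258 / 871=135.77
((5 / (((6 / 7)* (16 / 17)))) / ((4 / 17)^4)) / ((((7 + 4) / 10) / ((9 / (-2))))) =-745424925 / 90112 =-8272.20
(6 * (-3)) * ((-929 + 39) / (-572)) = -28.01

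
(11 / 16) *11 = 121 / 16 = 7.56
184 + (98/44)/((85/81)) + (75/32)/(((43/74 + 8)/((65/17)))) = 355601909/1899920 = 187.17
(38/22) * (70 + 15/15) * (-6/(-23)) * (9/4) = 36423/506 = 71.98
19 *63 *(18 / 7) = 3078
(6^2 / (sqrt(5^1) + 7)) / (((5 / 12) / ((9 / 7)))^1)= 972 / 55- 972 * sqrt(5) / 385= 12.03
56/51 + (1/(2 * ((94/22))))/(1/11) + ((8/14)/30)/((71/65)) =5724743/2382618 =2.40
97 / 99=0.98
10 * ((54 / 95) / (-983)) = -108 / 18677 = -0.01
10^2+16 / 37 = 3716 / 37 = 100.43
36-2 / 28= 503 / 14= 35.93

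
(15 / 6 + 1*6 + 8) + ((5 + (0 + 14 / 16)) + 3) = 25.38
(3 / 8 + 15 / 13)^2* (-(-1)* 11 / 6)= 4.29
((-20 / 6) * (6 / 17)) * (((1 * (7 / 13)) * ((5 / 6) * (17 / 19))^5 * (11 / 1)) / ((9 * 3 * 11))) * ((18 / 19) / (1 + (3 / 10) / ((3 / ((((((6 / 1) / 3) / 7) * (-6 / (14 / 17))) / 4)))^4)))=-2106483506404375000 / 411353076736020159351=-0.01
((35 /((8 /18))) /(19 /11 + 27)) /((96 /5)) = 5775 /40448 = 0.14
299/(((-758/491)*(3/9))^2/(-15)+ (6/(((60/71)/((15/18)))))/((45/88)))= 9731234565/375993958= 25.88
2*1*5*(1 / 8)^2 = 5 / 32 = 0.16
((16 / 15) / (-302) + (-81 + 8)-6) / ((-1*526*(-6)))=-178943 / 7148340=-0.03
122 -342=-220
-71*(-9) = 639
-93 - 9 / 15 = -468 / 5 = -93.60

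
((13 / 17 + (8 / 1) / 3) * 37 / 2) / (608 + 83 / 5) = 32375 / 318546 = 0.10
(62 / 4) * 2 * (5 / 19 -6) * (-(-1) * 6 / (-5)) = 20274 / 95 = 213.41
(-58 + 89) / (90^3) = 31 / 729000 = 0.00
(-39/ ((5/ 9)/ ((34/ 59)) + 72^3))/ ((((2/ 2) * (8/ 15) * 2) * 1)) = -89505/ 913713464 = -0.00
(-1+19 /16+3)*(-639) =-2036.81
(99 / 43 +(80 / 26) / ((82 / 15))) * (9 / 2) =591003 / 45838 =12.89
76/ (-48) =-19/ 12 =-1.58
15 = 15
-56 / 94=-28 / 47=-0.60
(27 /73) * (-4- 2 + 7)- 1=-46 /73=-0.63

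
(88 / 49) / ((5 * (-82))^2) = 22 / 2059225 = 0.00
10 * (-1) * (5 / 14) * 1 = -25 / 7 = -3.57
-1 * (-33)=33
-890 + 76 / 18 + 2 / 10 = -39851 / 45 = -885.58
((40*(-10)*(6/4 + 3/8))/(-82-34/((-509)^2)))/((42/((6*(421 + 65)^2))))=11473855476750/37178183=308617.97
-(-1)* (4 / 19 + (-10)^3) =-18996 / 19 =-999.79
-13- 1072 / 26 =-705 / 13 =-54.23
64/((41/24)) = 37.46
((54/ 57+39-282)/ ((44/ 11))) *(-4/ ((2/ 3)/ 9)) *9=1117557/ 38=29409.39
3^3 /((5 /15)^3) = 729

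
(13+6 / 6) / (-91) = -2 / 13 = -0.15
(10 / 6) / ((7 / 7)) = 1.67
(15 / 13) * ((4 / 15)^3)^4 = 16777216 / 112446826171875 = 0.00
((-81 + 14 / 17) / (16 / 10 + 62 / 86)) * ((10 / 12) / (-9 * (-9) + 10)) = -1465225 / 4631718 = -0.32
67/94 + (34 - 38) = -309/94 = -3.29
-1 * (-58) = 58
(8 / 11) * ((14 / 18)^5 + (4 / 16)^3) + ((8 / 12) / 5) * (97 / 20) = 112374469 / 129907800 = 0.87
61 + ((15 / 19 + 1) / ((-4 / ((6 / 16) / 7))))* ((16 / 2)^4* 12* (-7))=157831 / 19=8306.89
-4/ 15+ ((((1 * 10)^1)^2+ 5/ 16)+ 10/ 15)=8057/ 80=100.71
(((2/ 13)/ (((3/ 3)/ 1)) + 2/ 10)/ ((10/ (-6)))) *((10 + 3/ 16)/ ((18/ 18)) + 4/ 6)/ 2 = -11983/ 10400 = -1.15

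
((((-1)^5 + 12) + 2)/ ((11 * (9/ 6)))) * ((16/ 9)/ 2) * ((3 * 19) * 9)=3952/ 11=359.27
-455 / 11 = -41.36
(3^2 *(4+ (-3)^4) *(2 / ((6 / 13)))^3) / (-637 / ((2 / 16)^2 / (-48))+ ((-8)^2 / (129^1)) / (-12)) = 24090105 / 757306352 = 0.03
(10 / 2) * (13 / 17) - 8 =-71 / 17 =-4.18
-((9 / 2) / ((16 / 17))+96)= -3225 / 32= -100.78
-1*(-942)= 942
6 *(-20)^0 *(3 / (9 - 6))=6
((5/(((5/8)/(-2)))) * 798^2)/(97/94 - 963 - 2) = 957753216/90613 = 10569.71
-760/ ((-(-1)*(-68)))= 190/ 17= 11.18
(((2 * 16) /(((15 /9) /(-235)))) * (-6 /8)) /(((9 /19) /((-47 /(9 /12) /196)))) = -335768 /147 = -2284.14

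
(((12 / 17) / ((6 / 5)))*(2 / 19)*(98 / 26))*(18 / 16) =0.26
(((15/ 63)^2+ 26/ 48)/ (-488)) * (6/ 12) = -2111/ 3443328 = -0.00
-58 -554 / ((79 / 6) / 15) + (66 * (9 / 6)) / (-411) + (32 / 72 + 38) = -63405691 / 97407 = -650.94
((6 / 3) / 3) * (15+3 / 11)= 112 / 11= 10.18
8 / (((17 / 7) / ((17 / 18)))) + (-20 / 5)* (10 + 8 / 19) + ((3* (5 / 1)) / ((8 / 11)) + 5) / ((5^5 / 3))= -32958967 / 855000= -38.55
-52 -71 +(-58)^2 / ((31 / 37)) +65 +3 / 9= 368041 / 93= 3957.43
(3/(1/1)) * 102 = 306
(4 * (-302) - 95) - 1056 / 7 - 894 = -2347.86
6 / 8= 3 / 4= 0.75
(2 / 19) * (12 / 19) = 24 / 361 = 0.07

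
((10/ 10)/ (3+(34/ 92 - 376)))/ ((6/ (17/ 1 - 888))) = 20033/ 51423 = 0.39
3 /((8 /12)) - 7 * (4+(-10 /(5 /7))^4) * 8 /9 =-4302959 /18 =-239053.28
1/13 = 0.08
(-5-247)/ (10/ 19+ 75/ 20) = -58.93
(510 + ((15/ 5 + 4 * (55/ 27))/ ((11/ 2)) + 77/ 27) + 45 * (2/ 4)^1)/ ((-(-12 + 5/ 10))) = 35467/ 759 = 46.73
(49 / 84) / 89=7 / 1068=0.01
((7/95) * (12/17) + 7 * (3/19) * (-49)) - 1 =-4684/85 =-55.11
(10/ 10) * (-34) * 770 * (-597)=15629460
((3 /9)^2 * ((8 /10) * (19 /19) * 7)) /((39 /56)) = 1568 /1755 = 0.89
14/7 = 2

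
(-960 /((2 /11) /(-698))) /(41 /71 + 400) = 261666240 /28441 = 9200.32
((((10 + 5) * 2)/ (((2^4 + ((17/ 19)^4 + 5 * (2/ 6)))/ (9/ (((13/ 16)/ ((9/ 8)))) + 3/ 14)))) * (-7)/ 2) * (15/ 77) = -202939119225/ 14329467152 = -14.16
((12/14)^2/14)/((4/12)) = 54/343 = 0.16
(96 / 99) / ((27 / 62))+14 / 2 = 8221 / 891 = 9.23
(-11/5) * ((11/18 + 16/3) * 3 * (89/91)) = -104753/2730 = -38.37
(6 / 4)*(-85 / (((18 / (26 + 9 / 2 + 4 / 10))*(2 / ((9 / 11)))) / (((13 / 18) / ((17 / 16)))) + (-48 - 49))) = 341445 / 254156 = 1.34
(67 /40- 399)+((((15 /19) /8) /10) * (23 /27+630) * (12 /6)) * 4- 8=-2431763 /6840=-355.52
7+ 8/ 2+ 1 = 12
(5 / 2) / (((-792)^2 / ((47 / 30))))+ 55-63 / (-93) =12991893425 / 233342208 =55.68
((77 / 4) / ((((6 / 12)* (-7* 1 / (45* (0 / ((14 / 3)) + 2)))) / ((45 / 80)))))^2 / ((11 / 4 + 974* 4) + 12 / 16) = 1804275 / 90752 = 19.88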